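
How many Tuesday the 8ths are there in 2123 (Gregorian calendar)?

1

Check the 8th of each month of 2123: Jan 8: Fri, Feb 8: Mon, Mar 8: Mon, Apr 8: Thu, May 8: Sat, Jun 8: Tue, Jul 8: Thu, Aug 8: Sun, Sep 8: Wed, Oct 8: Fri, Nov 8: Mon, Dec 8: Wed.
Tuesday occurs in June — 1 month.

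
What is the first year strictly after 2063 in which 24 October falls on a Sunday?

From one year to the next, a fixed date's weekday advances by 1, or by 2 when a Feb 29 lies between the two dates.
2063: October 24 is Wednesday.
2064: Friday (+2)
2065: Saturday (+1)
2066: Sunday (+1)
24 October falls on a Sunday in 2066.

2066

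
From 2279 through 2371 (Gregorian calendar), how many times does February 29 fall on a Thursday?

3

Leap years in 2279–2371: 22 of them.
Feb 29 weekday advances by 5 (mod 7) from one leap year to the next four years later (or differs when a century non-leap intervenes).
Leap-day weekdays: 2280:Sun 2284:Fri 2288:Wed 2292:Mon 2296:Sat 2304:Mon 2308:Sat 2312:Thu✓ 2316:Tue 2320:Sun 2324:Fri 2328:Wed 2332:Mon 2336:Sat 2340:Thu✓ 2344:Tue 2348:Sun 2352:Fri 2356:Wed 2360:Mon 2364:Sat 2368:Thu✓
Thursday: 2312, 2340, 2368 → 3.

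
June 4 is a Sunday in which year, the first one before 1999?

From one year to the next, a fixed date's weekday advances by 1, or by 2 when a Feb 29 lies between the two dates.
1999: June 4 is Friday.
1998: Thursday (−1)
1997: Wednesday (−1)
1996: Tuesday (−1)
1995: Sunday (−2)
June 4 falls on a Sunday in 1995.

1995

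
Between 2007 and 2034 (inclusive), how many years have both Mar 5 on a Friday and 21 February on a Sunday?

Check each year's weekday for Mar 5 and 21 February:
  2007: Mon/Wed  2008: Wed/Thu  2009: Thu/Sat  2010: Fri/Sun ✓  2011: Sat/Mon  2012: Mon/Tue  2013: Tue/Thu  2014: Wed/Fri  2015: Thu/Sat  2016: Sat/Sun  2017: Sun/Tue  2018: Mon/Wed  2019: Tue/Thu  2020: Thu/Fri  2021: Fri/Sun ✓  2022: Sat/Mon  2023: Sun/Tue  2024: Tue/Wed  2025: Wed/Fri  2026: Thu/Sat  2027: Fri/Sun ✓  2028: Sun/Mon  2029: Mon/Wed  2030: Tue/Thu  2031: Wed/Fri  2032: Fri/Sat  2033: Sat/Mon  2034: Sun/Tue
Both conditions hold in: 2010, 2021, 2027 — 3.

3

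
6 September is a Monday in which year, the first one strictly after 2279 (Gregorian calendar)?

From one year to the next, a fixed date's weekday advances by 1, or by 2 when a Feb 29 lies between the two dates.
2279: September 6 is Saturday.
2280: Monday (+2)
6 September falls on a Monday in 2280.

2280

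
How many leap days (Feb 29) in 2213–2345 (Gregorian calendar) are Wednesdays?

Leap years in 2213–2345: 32 of them.
Feb 29 weekday advances by 5 (mod 7) from one leap year to the next four years later (or differs when a century non-leap intervenes).
Leap-day weekdays: 2216:Thu 2220:Tue 2224:Sun 2228:Fri 2232:Wed✓ 2236:Mon 2240:Sat 2244:Thu 2248:Tue 2252:Sun 2256:Fri 2260:Wed✓ 2264:Mon …(6 more)… 2292:Mon 2296:Sat 2304:Mon 2308:Sat 2312:Thu 2316:Tue 2320:Sun 2324:Fri 2328:Wed✓ 2332:Mon 2336:Sat 2340:Thu 2344:Tue
Wednesday: 2232, 2260, 2288, 2328 → 4.

4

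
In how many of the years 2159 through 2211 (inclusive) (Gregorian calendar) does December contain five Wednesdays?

22

December has 31 days; it has five Wednesdays when Wednesday falls among the first (month-length − 28) days — i.e. when December 1 is one of Wednesday/Tuesday/Monday.
December 1 by year: 2159:Sat 2160:Mon✓ 2161:Tue✓ 2162:Wed✓ 2163:Thu 2164:Sat 2165:Sun 2166:Mon✓ 2167:Tue✓ 2168:Thu 2169:Fri 2170:Sat 2171:Sun 2172:Tue✓ 2173:Wed✓ …(23 more)… 2197:Fri 2198:Sat 2199:Sun 2200:Mon✓ 2201:Tue✓ 2202:Wed✓ 2203:Thu 2204:Sat 2205:Sun 2206:Mon✓ 2207:Tue✓ 2208:Thu 2209:Fri 2210:Sat 2211:Sun
Years with five Wednesdays: 2160, 2161, 2162, 2166, 2167, 2172, 2173, 2177, 2178, 2179, 2183, 2184, 2188, 2189, 2190, 2194, 2195, 2200, 2201, 2202, 2206, 2207 → 22.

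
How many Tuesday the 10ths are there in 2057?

2

Check the 10th of each month of 2057: Jan 10: Wed, Feb 10: Sat, Mar 10: Sat, Apr 10: Tue, May 10: Thu, Jun 10: Sun, Jul 10: Tue, Aug 10: Fri, Sep 10: Mon, Oct 10: Wed, Nov 10: Sat, Dec 10: Mon.
Tuesday occurs in April, July — 2 months.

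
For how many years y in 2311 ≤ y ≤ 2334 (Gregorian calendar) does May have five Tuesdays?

May has 31 days; it has five Tuesdays when Tuesday falls among the first (month-length − 28) days — i.e. when May 1 is one of Tuesday/Monday/Sunday.
May 1 by year: 2311:Mon✓ 2312:Wed 2313:Thu 2314:Fri 2315:Sat 2316:Mon✓ 2317:Tue✓ 2318:Wed 2319:Thu 2320:Sat 2321:Sun✓ 2322:Mon✓ 2323:Tue✓ 2324:Thu 2325:Fri 2326:Sat 2327:Sun✓ 2328:Tue✓ 2329:Wed 2330:Thu 2331:Fri 2332:Sun✓ 2333:Mon✓ 2334:Tue✓
Years with five Tuesdays: 2311, 2316, 2317, 2321, 2322, 2323, 2327, 2328, 2332, 2333, 2334 → 11.

11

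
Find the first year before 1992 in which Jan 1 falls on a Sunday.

Jan 1 advances by 2 weekdays after a leap year and by 1 after a common year.
1992: Jan 1 is Wednesday (leap).
1991: Tuesday
1990: Monday
1989: Sunday
1989 begins on a Sunday

1989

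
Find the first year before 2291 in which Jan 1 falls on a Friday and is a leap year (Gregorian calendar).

Jan 1 advances by 2 weekdays after a leap year and by 1 after a common year.
2291: Jan 1 is Thursday.
2290: Wednesday
2289: Tuesday
2288: Sunday (leap)
2287: Saturday
2286: Friday
2285: Thursday
2284: Tuesday (leap)
2283: Monday
2282: Sunday
2281: Saturday
2280: Thursday (leap)
2279: Wednesday
2278: Tuesday
2277: Monday
2276: Saturday (leap)
2275: Friday
2274: Thursday
2273: Wednesday
2272: Monday (leap)
2271: Sunday
2270: Saturday
2269: Friday
2268: Wednesday (leap)
2267: Tuesday
2266: Monday
2265: Sunday
2264: Friday (leap)
2264 begins on a Friday and is a leap year.

2264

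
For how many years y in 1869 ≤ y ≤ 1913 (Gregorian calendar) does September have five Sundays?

September has 30 days; it has five Sundays when Sunday falls among the first (month-length − 28) days — i.e. when September 1 is one of Sunday/Saturday.
September 1 by year: 1869:Wed 1870:Thu 1871:Fri 1872:Sun✓ 1873:Mon 1874:Tue 1875:Wed 1876:Fri 1877:Sat✓ 1878:Sun✓ 1879:Mon 1880:Wed 1881:Thu 1882:Fri 1883:Sat✓ …(15 more)… 1899:Fri 1900:Sat✓ 1901:Sun✓ 1902:Mon 1903:Tue 1904:Thu 1905:Fri 1906:Sat✓ 1907:Sun✓ 1908:Tue 1909:Wed 1910:Thu 1911:Fri 1912:Sun✓ 1913:Mon
Years with five Sundays: 1872, 1877, 1878, 1883, 1888, 1889, 1894, 1895, 1900, 1901, 1906, 1907, 1912 → 13.

13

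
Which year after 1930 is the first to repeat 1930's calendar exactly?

1941

Two years share a calendar iff Jan 1 falls on the same weekday and both are leap or both are common. 1930: Jan 1 is Wednesday, common year.
1931: Jan 1 Thursday, common
1932: Jan 1 Friday, leap
1933: Jan 1 Sunday, common
1934: Jan 1 Monday, common
1935: Jan 1 Tuesday, common
1936: Jan 1 Wednesday, leap
1937: Jan 1 Friday, common
1938: Jan 1 Saturday, common
1939: Jan 1 Sunday, common
1940: Jan 1 Monday, leap
1941: Jan 1 Wednesday, common
1941 matches on both conditions.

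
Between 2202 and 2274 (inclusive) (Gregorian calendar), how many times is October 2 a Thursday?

Track October 2's weekday year by year (advancing +1, or +2 across a Feb 29):
  2202: Sat  2203: Sun (+1)  2204: Tue (+2)  2205: Wed (+1)  2206: Thu (+1) ✓
  2207: Fri (+1)  2208: Sun (+2)  2209: Mon (+1)  2210: Tue (+1)  2211: Wed (+1)
  2212: Fri (+2)  2213: Sat (+1)  2214: Sun (+1)  2215: Mon (+1)  … (45 more years) …
  2261: Wed (+1)  2262: Thu (+1) ✓  2263: Fri (+1)  2264: Sun (+2)  2265: Mon (+1)
  2266: Tue (+1)  2267: Wed (+1)  2268: Fri (+2)  2269: Sat (+1)  2270: Sun (+1)
  2271: Mon (+1)  2272: Wed (+2)  2273: Thu (+1) ✓  2274: Fri (+1)
Thursday years: 2206, 2217, 2223, 2228, 2234, 2245, 2251, 2256, 2262, 2273 — 10 in total.

10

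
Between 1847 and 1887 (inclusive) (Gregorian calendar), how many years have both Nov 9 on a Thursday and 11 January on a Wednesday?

Check each year's weekday for Nov 9 and 11 January:
  1847: Tue/Mon  1848: Thu/Tue  1849: Fri/Thu  1850: Sat/Fri  1851: Sun/Sat  1852: Tue/Sun  1853: Wed/Tue  1854: Thu/Wed ✓  1855: Fri/Thu  1856: Sun/Fri  1857: Mon/Sun  1858: Tue/Mon  1859: Wed/Tue  1860: Fri/Wed  …(13 more)…  1874: Mon/Sun  1875: Tue/Mon  1876: Thu/Tue  1877: Fri/Thu  1878: Sat/Fri  1879: Sun/Sat  1880: Tue/Sun  1881: Wed/Tue  1882: Thu/Wed ✓  1883: Fri/Thu  1884: Sun/Fri  1885: Mon/Sun  1886: Tue/Mon  1887: Wed/Tue
Both conditions hold in: 1854, 1865, 1871, 1882 — 4.

4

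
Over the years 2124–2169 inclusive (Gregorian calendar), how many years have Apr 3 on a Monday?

7

Track Apr 3's weekday year by year (advancing +1, or +2 across a Feb 29):
  2124: Mon ✓  2125: Tue (+1)  2126: Wed (+1)  2127: Thu (+1)  2128: Sat (+2)
  2129: Sun (+1)  2130: Mon (+1) ✓  2131: Tue (+1)  2132: Thu (+2)  2133: Fri (+1)
  2134: Sat (+1)  2135: Sun (+1)  2136: Tue (+2)  2137: Wed (+1)  … (18 more years) …
  2156: Sat (+2)  2157: Sun (+1)  2158: Mon (+1) ✓  2159: Tue (+1)  2160: Thu (+2)
  2161: Fri (+1)  2162: Sat (+1)  2163: Sun (+1)  2164: Tue (+2)  2165: Wed (+1)
  2166: Thu (+1)  2167: Fri (+1)  2168: Sun (+2)  2169: Mon (+1) ✓
Monday years: 2124, 2130, 2141, 2147, 2152, 2158, 2169 — 7 in total.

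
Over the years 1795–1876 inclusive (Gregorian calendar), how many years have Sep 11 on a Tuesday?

Track Sep 11's weekday year by year (advancing +1, or +2 across a Feb 29):
  1795: Fri  1796: Sun (+2)  1797: Mon (+1)  1798: Tue (+1) ✓  1799: Wed (+1)
  1800: Thu (+1)  1801: Fri (+1)  1802: Sat (+1)  1803: Sun (+1)  1804: Tue (+2) ✓
  1805: Wed (+1)  1806: Thu (+1)  1807: Fri (+1)  1808: Sun (+2)  … (54 more years) …
  1863: Fri (+1)  1864: Sun (+2)  1865: Mon (+1)  1866: Tue (+1) ✓  1867: Wed (+1)
  1868: Fri (+2)  1869: Sat (+1)  1870: Sun (+1)  1871: Mon (+1)  1872: Wed (+2)
  1873: Thu (+1)  1874: Fri (+1)  1875: Sat (+1)  1876: Mon (+2)
Tuesday years: 1798, 1804, 1810, 1821, 1827, 1832, 1838, 1849, 1855, 1860, 1866 — 11 in total.

11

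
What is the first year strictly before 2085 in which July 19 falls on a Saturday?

From one year to the next, a fixed date's weekday advances by 1, or by 2 when a Feb 29 lies between the two dates.
2085: July 19 is Thursday.
2084: Wednesday (−1)
2083: Monday (−2)
2082: Sunday (−1)
2081: Saturday (−1)
July 19 falls on a Saturday in 2081.

2081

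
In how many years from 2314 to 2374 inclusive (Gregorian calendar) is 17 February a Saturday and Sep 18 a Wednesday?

2

Check each year's weekday for 17 February and Sep 18:
  2314: Tue/Fri  2315: Wed/Sat  2316: Thu/Mon  2317: Sat/Tue  2318: Sun/Wed  2319: Mon/Thu  2320: Tue/Sat  2321: Thu/Sun  2322: Fri/Mon  2323: Sat/Tue  2324: Sun/Thu  2325: Tue/Fri  2326: Wed/Sat  2327: Thu/Sun  …(33 more)…  2361: Fri/Mon  2362: Sat/Tue  2363: Sun/Wed  2364: Mon/Fri  2365: Wed/Sat  2366: Thu/Sun  2367: Fri/Mon  2368: Sat/Wed ✓  2369: Mon/Thu  2370: Tue/Fri  2371: Wed/Sat  2372: Thu/Mon  2373: Sat/Tue  2374: Sun/Wed
Both conditions hold in: 2340, 2368 — 2.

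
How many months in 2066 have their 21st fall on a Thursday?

2

Check the 21st of each month of 2066: Jan 21: Thu, Feb 21: Sun, Mar 21: Sun, Apr 21: Wed, May 21: Fri, Jun 21: Mon, Jul 21: Wed, Aug 21: Sat, Sep 21: Tue, Oct 21: Thu, Nov 21: Sun, Dec 21: Tue.
Thursday occurs in January, October — 2 months.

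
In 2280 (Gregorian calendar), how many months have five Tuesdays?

4

A month of length L has five Tuesdays iff its first Tuesday is on day ≤ L−28 (so day 1–3 in a 31-day month, 1–2 in a 30-day month, day 1 in a leap February).
Checking each month of 2280: Jan starts Thu (31d); Feb starts Sun (29d); Mar starts Mon (31d) ✓; Apr starts Thu (30d); May starts Sat (31d); Jun starts Tue (30d) ✓; Jul starts Thu (31d); Aug starts Sun (31d) ✓; Sep starts Wed (30d); Oct starts Fri (31d); Nov starts Mon (30d) ✓; Dec starts Wed (31d).
Five-Tuesday months: March, June, August, November → 4.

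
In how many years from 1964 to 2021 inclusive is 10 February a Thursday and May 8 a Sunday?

Check each year's weekday for 10 February and May 8:
  1964: Mon/Fri  1965: Wed/Sat  1966: Thu/Sun ✓  1967: Fri/Mon  1968: Sat/Wed  1969: Mon/Thu  1970: Tue/Fri  1971: Wed/Sat  1972: Thu/Mon  1973: Sat/Tue  1974: Sun/Wed  1975: Mon/Thu  1976: Tue/Sat  1977: Thu/Sun ✓  …(30 more)…  2008: Sun/Thu  2009: Tue/Fri  2010: Wed/Sat  2011: Thu/Sun ✓  2012: Fri/Tue  2013: Sun/Wed  2014: Mon/Thu  2015: Tue/Fri  2016: Wed/Sun  2017: Fri/Mon  2018: Sat/Tue  2019: Sun/Wed  2020: Mon/Fri  2021: Wed/Sat
Both conditions hold in: 1966, 1977, 1983, 1994, 2005, 2011 — 6.

6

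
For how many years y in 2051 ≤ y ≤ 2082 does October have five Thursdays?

15

October has 31 days; it has five Thursdays when Thursday falls among the first (month-length − 28) days — i.e. when October 1 is one of Thursday/Wednesday/Tuesday.
October 1 by year: 2051:Sun 2052:Tue✓ 2053:Wed✓ 2054:Thu✓ 2055:Fri 2056:Sun 2057:Mon 2058:Tue✓ 2059:Wed✓ 2060:Fri 2061:Sat 2062:Sun 2063:Mon 2064:Wed✓ 2065:Thu✓ 2066:Fri 2067:Sat 2068:Mon 2069:Tue✓ 2070:Wed✓ 2071:Thu✓ 2072:Sat 2073:Sun 2074:Mon 2075:Tue✓ 2076:Thu✓ 2077:Fri 2078:Sat 2079:Sun 2080:Tue✓ 2081:Wed✓ 2082:Thu✓
Years with five Thursdays: 2052, 2053, 2054, 2058, 2059, 2064, 2065, 2069, 2070, 2071, 2075, 2076, 2080, 2081, 2082 → 15.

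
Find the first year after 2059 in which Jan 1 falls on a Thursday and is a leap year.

2060

Jan 1 advances by 2 weekdays after a leap year and by 1 after a common year.
2059: Jan 1 is Wednesday.
2060: Thursday (leap)
2060 begins on a Thursday and is a leap year.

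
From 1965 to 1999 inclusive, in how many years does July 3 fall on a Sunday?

Track July 3's weekday year by year (advancing +1, or +2 across a Feb 29):
  1965: Sat  1966: Sun (+1) ✓  1967: Mon (+1)  1968: Wed (+2)  1969: Thu (+1)
  1970: Fri (+1)  1971: Sat (+1)  1972: Mon (+2)  1973: Tue (+1)  1974: Wed (+1)
  1975: Thu (+1)  1976: Sat (+2)  1977: Sun (+1) ✓  1978: Mon (+1)  … (7 more years) …
  1986: Thu (+1)  1987: Fri (+1)  1988: Sun (+2) ✓  1989: Mon (+1)  1990: Tue (+1)
  1991: Wed (+1)  1992: Fri (+2)  1993: Sat (+1)  1994: Sun (+1) ✓  1995: Mon (+1)
  1996: Wed (+2)  1997: Thu (+1)  1998: Fri (+1)  1999: Sat (+1)
Sunday years: 1966, 1977, 1983, 1988, 1994 — 5 in total.

5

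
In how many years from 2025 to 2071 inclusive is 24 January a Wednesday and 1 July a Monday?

1

Check each year's weekday for 24 January and 1 July:
  2025: Fri/Tue  2026: Sat/Wed  2027: Sun/Thu  2028: Mon/Sat  2029: Wed/Sun  2030: Thu/Mon  2031: Fri/Tue  2032: Sat/Thu  2033: Mon/Fri  2034: Tue/Sat  2035: Wed/Sun  2036: Thu/Tue  2037: Sat/Wed  2038: Sun/Thu  …(19 more)…  2058: Thu/Mon  2059: Fri/Tue  2060: Sat/Thu  2061: Mon/Fri  2062: Tue/Sat  2063: Wed/Sun  2064: Thu/Tue  2065: Sat/Wed  2066: Sun/Thu  2067: Mon/Fri  2068: Tue/Sun  2069: Thu/Mon  2070: Fri/Tue  2071: Sat/Wed
Both conditions hold in: 2052 — 1.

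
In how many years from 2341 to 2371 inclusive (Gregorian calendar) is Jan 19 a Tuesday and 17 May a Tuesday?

1

Check each year's weekday for Jan 19 and 17 May:
  2341: Sun/Sat  2342: Mon/Sun  2343: Tue/Mon  2344: Wed/Wed  2345: Fri/Thu  2346: Sat/Fri  2347: Sun/Sat  2348: Mon/Mon  2349: Wed/Tue  2350: Thu/Wed  2351: Fri/Thu  2352: Sat/Sat  2353: Mon/Sun  2354: Tue/Mon  …(3 more)…  2358: Sun/Sat  2359: Mon/Sun  2360: Tue/Tue ✓  2361: Thu/Wed  2362: Fri/Thu  2363: Sat/Fri  2364: Sun/Sun  2365: Tue/Mon  2366: Wed/Tue  2367: Thu/Wed  2368: Fri/Fri  2369: Sun/Sat  2370: Mon/Sun  2371: Tue/Mon
Both conditions hold in: 2360 — 1.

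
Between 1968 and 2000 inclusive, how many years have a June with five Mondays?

June has 30 days; it has five Mondays when Monday falls among the first (month-length − 28) days — i.e. when June 1 is one of Monday/Sunday.
June 1 by year: 1968:Sat 1969:Sun✓ 1970:Mon✓ 1971:Tue 1972:Thu 1973:Fri 1974:Sat 1975:Sun✓ 1976:Tue 1977:Wed 1978:Thu 1979:Fri 1980:Sun✓ 1981:Mon✓ 1982:Tue …(3 more)… 1986:Sun✓ 1987:Mon✓ 1988:Wed 1989:Thu 1990:Fri 1991:Sat 1992:Mon✓ 1993:Tue 1994:Wed 1995:Thu 1996:Sat 1997:Sun✓ 1998:Mon✓ 1999:Tue 2000:Thu
Years with five Mondays: 1969, 1970, 1975, 1980, 1981, 1986, 1987, 1992, 1997, 1998 → 10.

10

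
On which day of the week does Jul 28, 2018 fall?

Saturday

January 1, 2018 is a Monday.
July 28 is day 209 of the year, i.e. 208 days after Jan 1.
208 mod 7 = 5, so advance 5 weekdays from Monday: Saturday.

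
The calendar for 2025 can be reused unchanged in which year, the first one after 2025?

Two years share a calendar iff Jan 1 falls on the same weekday and both are leap or both are common. 2025: Jan 1 is Wednesday, common year.
2026: Jan 1 Thursday, common
2027: Jan 1 Friday, common
2028: Jan 1 Saturday, leap
2029: Jan 1 Monday, common
2030: Jan 1 Tuesday, common
2031: Jan 1 Wednesday, common
2031 matches on both conditions.

2031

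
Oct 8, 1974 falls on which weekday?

Tuesday

January 1, 1974 is a Tuesday.
October 8 is day 281 of the year, i.e. 280 days after Jan 1.
280 mod 7 = 0, so advance 0 weekdays from Tuesday: Tuesday.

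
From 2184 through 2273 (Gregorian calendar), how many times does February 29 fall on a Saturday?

Leap years in 2184–2273: 22 of them.
Feb 29 weekday advances by 5 (mod 7) from one leap year to the next four years later (or differs when a century non-leap intervenes).
Leap-day weekdays: 2184:Sun 2188:Fri 2192:Wed 2196:Mon 2204:Wed 2208:Mon 2212:Sat✓ 2216:Thu 2220:Tue 2224:Sun 2228:Fri 2232:Wed 2236:Mon 2240:Sat✓ 2244:Thu 2248:Tue 2252:Sun 2256:Fri 2260:Wed 2264:Mon 2268:Sat✓ 2272:Thu
Saturday: 2212, 2240, 2268 → 3.

3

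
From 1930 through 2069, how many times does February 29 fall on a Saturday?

5

Leap years in 1930–2069: 35 of them.
Feb 29 weekday advances by 5 (mod 7) from one leap year to the next four years later (or differs when a century non-leap intervenes).
Leap-day weekdays: 1932:Mon 1936:Sat✓ 1940:Thu 1944:Tue 1948:Sun 1952:Fri 1956:Wed 1960:Mon 1964:Sat✓ 1968:Thu 1972:Tue 1976:Sun 1980:Fri …(9 more)… 2020:Sat✓ 2024:Thu 2028:Tue 2032:Sun 2036:Fri 2040:Wed 2044:Mon 2048:Sat✓ 2052:Thu 2056:Tue 2060:Sun 2064:Fri 2068:Wed
Saturday: 1936, 1964, 1992, 2020, 2048 → 5.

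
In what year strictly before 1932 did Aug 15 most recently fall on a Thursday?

1929

From one year to the next, a fixed date's weekday advances by 1, or by 2 when a Feb 29 lies between the two dates.
1932: August 15 is Monday.
1931: Saturday (−2)
1930: Friday (−1)
1929: Thursday (−1)
Aug 15 falls on a Thursday in 1929.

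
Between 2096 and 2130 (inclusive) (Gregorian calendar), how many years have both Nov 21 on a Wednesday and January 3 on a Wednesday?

3

Check each year's weekday for Nov 21 and January 3:
  2096: Wed/Tue  2097: Thu/Thu  2098: Fri/Fri  2099: Sat/Sat  2100: Sun/Sun  2101: Mon/Mon  2102: Tue/Tue  2103: Wed/Wed ✓  2104: Fri/Thu  2105: Sat/Sat  2106: Sun/Sun  2107: Mon/Mon  2108: Wed/Tue  2109: Thu/Thu  …(7 more)…  2117: Sun/Sun  2118: Mon/Mon  2119: Tue/Tue  2120: Thu/Wed  2121: Fri/Fri  2122: Sat/Sat  2123: Sun/Sun  2124: Tue/Mon  2125: Wed/Wed ✓  2126: Thu/Thu  2127: Fri/Fri  2128: Sun/Sat  2129: Mon/Mon  2130: Tue/Tue
Both conditions hold in: 2103, 2114, 2125 — 3.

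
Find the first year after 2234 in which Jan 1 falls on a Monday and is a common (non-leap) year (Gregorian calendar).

2238

Jan 1 advances by 2 weekdays after a leap year and by 1 after a common year.
2234: Jan 1 is Wednesday.
2235: Thursday
2236: Friday (leap)
2237: Sunday
2238: Monday
2238 begins on a Monday and is a common year.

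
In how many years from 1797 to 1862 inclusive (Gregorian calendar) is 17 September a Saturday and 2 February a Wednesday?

Check each year's weekday for 17 September and 2 February:
  1797: Sun/Thu  1798: Mon/Fri  1799: Tue/Sat  1800: Wed/Sun  1801: Thu/Mon  1802: Fri/Tue  1803: Sat/Wed ✓  1804: Mon/Thu  1805: Tue/Sat  1806: Wed/Sun  1807: Thu/Mon  1808: Sat/Tue  1809: Sun/Thu  1810: Mon/Fri  …(38 more)…  1849: Mon/Fri  1850: Tue/Sat  1851: Wed/Sun  1852: Fri/Mon  1853: Sat/Wed ✓  1854: Sun/Thu  1855: Mon/Fri  1856: Wed/Sat  1857: Thu/Mon  1858: Fri/Tue  1859: Sat/Wed ✓  1860: Mon/Thu  1861: Tue/Sat  1862: Wed/Sun
Both conditions hold in: 1803, 1814, 1825, 1831, 1842, 1853, 1859 — 7.

7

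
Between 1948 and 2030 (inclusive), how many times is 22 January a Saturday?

Track 22 January's weekday year by year (advancing +1, or +2 across a Feb 29):
  1948: Thu  1949: Sat (+2) ✓  1950: Sun (+1)  1951: Mon (+1)  1952: Tue (+1)
  1953: Thu (+2)  1954: Fri (+1)  1955: Sat (+1) ✓  1956: Sun (+1)  1957: Tue (+2)
  1958: Wed (+1)  1959: Thu (+1)  1960: Fri (+1)  1961: Sun (+2)  … (55 more years) …
  2017: Sun (+2)  2018: Mon (+1)  2019: Tue (+1)  2020: Wed (+1)  2021: Fri (+2)
  2022: Sat (+1) ✓  2023: Sun (+1)  2024: Mon (+1)  2025: Wed (+2)  2026: Thu (+1)
  2027: Fri (+1)  2028: Sat (+1) ✓  2029: Mon (+2)  2030: Tue (+1)
Saturday years: 1949, 1955, 1966, 1972, 1977, 1983, 1994, 2000, 2005, 2011, 2022, 2028 — 12 in total.

12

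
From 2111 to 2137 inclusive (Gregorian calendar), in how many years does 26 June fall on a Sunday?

Track 26 June's weekday year by year (advancing +1, or +2 across a Feb 29):
  2111: Fri  2112: Sun (+2) ✓  2113: Mon (+1)  2114: Tue (+1)  2115: Wed (+1)
  2116: Fri (+2)  2117: Sat (+1)  2118: Sun (+1) ✓  2119: Mon (+1)  2120: Wed (+2)
  2121: Thu (+1)  2122: Fri (+1)  2123: Sat (+1)  2124: Mon (+2)  2125: Tue (+1)
  2126: Wed (+1)  2127: Thu (+1)  2128: Sat (+2)  2129: Sun (+1) ✓  2130: Mon (+1)
  2131: Tue (+1)  2132: Thu (+2)  2133: Fri (+1)  2134: Sat (+1)  2135: Sun (+1) ✓
  2136: Tue (+2)  2137: Wed (+1)
Sunday years: 2112, 2118, 2129, 2135 — 4 in total.

4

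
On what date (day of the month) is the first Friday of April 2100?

April 1, 2100 is a Thursday, so the first Friday is the 2nd.
The first Friday is 2 + 0 = 2.

2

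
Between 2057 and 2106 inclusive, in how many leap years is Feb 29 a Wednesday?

Leap years in 2057–2106: 11 of them.
Feb 29 weekday advances by 5 (mod 7) from one leap year to the next four years later (or differs when a century non-leap intervenes).
Leap-day weekdays: 2060:Sun 2064:Fri 2068:Wed✓ 2072:Mon 2076:Sat 2080:Thu 2084:Tue 2088:Sun 2092:Fri 2096:Wed✓ 2104:Fri
Wednesday: 2068, 2096 → 2.

2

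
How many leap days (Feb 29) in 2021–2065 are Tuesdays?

Leap years in 2021–2065: 11 of them.
Feb 29 weekday advances by 5 (mod 7) from one leap year to the next four years later (or differs when a century non-leap intervenes).
Leap-day weekdays: 2024:Thu 2028:Tue✓ 2032:Sun 2036:Fri 2040:Wed 2044:Mon 2048:Sat 2052:Thu 2056:Tue✓ 2060:Sun 2064:Fri
Tuesday: 2028, 2056 → 2.

2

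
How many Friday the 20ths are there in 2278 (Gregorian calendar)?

2

Check the 20th of each month of 2278: Jan 20: Sun, Feb 20: Wed, Mar 20: Wed, Apr 20: Sat, May 20: Mon, Jun 20: Thu, Jul 20: Sat, Aug 20: Tue, Sep 20: Fri, Oct 20: Sun, Nov 20: Wed, Dec 20: Fri.
Friday occurs in September, December — 2 months.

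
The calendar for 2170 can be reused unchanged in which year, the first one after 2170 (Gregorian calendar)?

Two years share a calendar iff Jan 1 falls on the same weekday and both are leap or both are common. 2170: Jan 1 is Monday, common year.
2171: Jan 1 Tuesday, common
2172: Jan 1 Wednesday, leap
2173: Jan 1 Friday, common
2174: Jan 1 Saturday, common
2175: Jan 1 Sunday, common
2176: Jan 1 Monday, leap
2177: Jan 1 Wednesday, common
2178: Jan 1 Thursday, common
2179: Jan 1 Friday, common
2180: Jan 1 Saturday, leap
2181: Jan 1 Monday, common
2181 matches on both conditions.

2181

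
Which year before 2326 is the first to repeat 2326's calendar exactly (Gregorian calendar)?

Two years share a calendar iff Jan 1 falls on the same weekday and both are leap or both are common. 2326: Jan 1 is Friday, common year.
2325: Jan 1 Thursday, common
2324: Jan 1 Tuesday, leap
2323: Jan 1 Monday, common
2322: Jan 1 Sunday, common
2321: Jan 1 Saturday, common
2320: Jan 1 Thursday, leap
2319: Jan 1 Wednesday, common
2318: Jan 1 Tuesday, common
2317: Jan 1 Monday, common
2316: Jan 1 Saturday, leap
2315: Jan 1 Friday, common
2315 matches on both conditions.

2315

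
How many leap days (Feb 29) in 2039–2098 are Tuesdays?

Leap years in 2039–2098: 15 of them.
Feb 29 weekday advances by 5 (mod 7) from one leap year to the next four years later (or differs when a century non-leap intervenes).
Leap-day weekdays: 2040:Wed 2044:Mon 2048:Sat 2052:Thu 2056:Tue✓ 2060:Sun 2064:Fri 2068:Wed 2072:Mon 2076:Sat 2080:Thu 2084:Tue✓ 2088:Sun 2092:Fri 2096:Wed
Tuesday: 2056, 2084 → 2.

2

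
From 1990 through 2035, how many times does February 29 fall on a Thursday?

2

Leap years in 1990–2035: 11 of them.
Feb 29 weekday advances by 5 (mod 7) from one leap year to the next four years later (or differs when a century non-leap intervenes).
Leap-day weekdays: 1992:Sat 1996:Thu✓ 2000:Tue 2004:Sun 2008:Fri 2012:Wed 2016:Mon 2020:Sat 2024:Thu✓ 2028:Tue 2032:Sun
Thursday: 1996, 2024 → 2.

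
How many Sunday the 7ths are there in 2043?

1

Check the 7th of each month of 2043: Jan 7: Wed, Feb 7: Sat, Mar 7: Sat, Apr 7: Tue, May 7: Thu, Jun 7: Sun, Jul 7: Tue, Aug 7: Fri, Sep 7: Mon, Oct 7: Wed, Nov 7: Sat, Dec 7: Mon.
Sunday occurs in June — 1 month.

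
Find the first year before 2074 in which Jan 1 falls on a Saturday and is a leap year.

2056

Jan 1 advances by 2 weekdays after a leap year and by 1 after a common year.
2074: Jan 1 is Monday.
2073: Sunday
2072: Friday (leap)
2071: Thursday
2070: Wednesday
2069: Tuesday
2068: Sunday (leap)
2067: Saturday
2066: Friday
2065: Thursday
2064: Tuesday (leap)
2063: Monday
2062: Sunday
2061: Saturday
2060: Thursday (leap)
2059: Wednesday
2058: Tuesday
2057: Monday
2056: Saturday (leap)
2056 begins on a Saturday and is a leap year.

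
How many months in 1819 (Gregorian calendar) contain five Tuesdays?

A month of length L has five Tuesdays iff its first Tuesday is on day ≤ L−28 (so day 1–3 in a 31-day month, 1–2 in a 30-day month, day 1 in a leap February).
Checking each month of 1819: Jan starts Fri (31d); Feb starts Mon (28d); Mar starts Mon (31d) ✓; Apr starts Thu (30d); May starts Sat (31d); Jun starts Tue (30d) ✓; Jul starts Thu (31d); Aug starts Sun (31d) ✓; Sep starts Wed (30d); Oct starts Fri (31d); Nov starts Mon (30d) ✓; Dec starts Wed (31d).
Five-Tuesday months: March, June, August, November → 4.

4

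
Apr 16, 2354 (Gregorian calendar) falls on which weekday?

Friday

January 1, 2354 is a Friday.
April 16 is day 106 of the year, i.e. 105 days after Jan 1.
105 mod 7 = 0, so advance 0 weekdays from Friday: Friday.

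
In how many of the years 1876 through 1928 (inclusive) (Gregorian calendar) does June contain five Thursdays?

June has 30 days; it has five Thursdays when Thursday falls among the first (month-length − 28) days — i.e. when June 1 is one of Thursday/Wednesday.
June 1 by year: 1876:Thu✓ 1877:Fri 1878:Sat 1879:Sun 1880:Tue 1881:Wed✓ 1882:Thu✓ 1883:Fri 1884:Sun 1885:Mon 1886:Tue 1887:Wed✓ 1888:Fri 1889:Sat 1890:Sun …(23 more)… 1914:Mon 1915:Tue 1916:Thu✓ 1917:Fri 1918:Sat 1919:Sun 1920:Tue 1921:Wed✓ 1922:Thu✓ 1923:Fri 1924:Sun 1925:Mon 1926:Tue 1927:Wed✓ 1928:Fri
Years with five Thursdays: 1876, 1881, 1882, 1887, 1892, 1893, 1898, 1899, 1904, 1905, 1910, 1911, 1916, 1921, 1922, 1927 → 16.

16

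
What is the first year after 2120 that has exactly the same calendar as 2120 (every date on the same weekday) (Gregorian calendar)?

Two years share a calendar iff Jan 1 falls on the same weekday and both are leap or both are common. 2120: Jan 1 is Monday, leap year.
2121: Jan 1 Wednesday, common
2122: Jan 1 Thursday, common
2123: Jan 1 Friday, common
2124: Jan 1 Saturday, leap
2125: Jan 1 Monday, common
2126: Jan 1 Tuesday, common
2127: Jan 1 Wednesday, common
2128: Jan 1 Thursday, leap
2129: Jan 1 Saturday, common
2130: Jan 1 Sunday, common
2131: Jan 1 Monday, common
2132: Jan 1 Tuesday, leap
2133: Jan 1 Thursday, common
2134: Jan 1 Friday, common
2135: Jan 1 Saturday, common
2136: Jan 1 Sunday, leap
2137: Jan 1 Tuesday, common
2138: Jan 1 Wednesday, common
2139: Jan 1 Thursday, common
2140: Jan 1 Friday, leap
2141: Jan 1 Sunday, common
2142: Jan 1 Monday, common
2143: Jan 1 Tuesday, common
2144: Jan 1 Wednesday, leap
2145: Jan 1 Friday, common
2146: Jan 1 Saturday, common
2147: Jan 1 Sunday, common
2148: Jan 1 Monday, leap
2148 matches on both conditions.

2148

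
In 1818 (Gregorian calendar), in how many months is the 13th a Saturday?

1

Check the 13th of each month of 1818: Jan 13: Tue, Feb 13: Fri, Mar 13: Fri, Apr 13: Mon, May 13: Wed, Jun 13: Sat, Jul 13: Mon, Aug 13: Thu, Sep 13: Sun, Oct 13: Tue, Nov 13: Fri, Dec 13: Sun.
Saturday occurs in June — 1 month.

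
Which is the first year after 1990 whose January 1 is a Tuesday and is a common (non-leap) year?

1991

Jan 1 advances by 2 weekdays after a leap year and by 1 after a common year.
1990: Jan 1 is Monday.
1991: Tuesday
1991 begins on a Tuesday and is a common year.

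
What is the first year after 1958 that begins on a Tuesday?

Jan 1 advances by 2 weekdays after a leap year and by 1 after a common year.
1958: Jan 1 is Wednesday.
1959: Thursday
1960: Friday (leap)
1961: Sunday
1962: Monday
1963: Tuesday
1963 begins on a Tuesday

1963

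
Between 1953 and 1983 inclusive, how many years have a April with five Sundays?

April has 30 days; it has five Sundays when Sunday falls among the first (month-length − 28) days — i.e. when April 1 is one of Sunday/Saturday.
April 1 by year: 1953:Wed 1954:Thu 1955:Fri 1956:Sun✓ 1957:Mon 1958:Tue 1959:Wed 1960:Fri 1961:Sat✓ 1962:Sun✓ 1963:Mon 1964:Wed 1965:Thu 1966:Fri 1967:Sat✓ 1968:Mon 1969:Tue 1970:Wed 1971:Thu 1972:Sat✓ 1973:Sun✓ 1974:Mon 1975:Tue 1976:Thu 1977:Fri 1978:Sat✓ 1979:Sun✓ 1980:Tue 1981:Wed 1982:Thu 1983:Fri
Years with five Sundays: 1956, 1961, 1962, 1967, 1972, 1973, 1978, 1979 → 8.

8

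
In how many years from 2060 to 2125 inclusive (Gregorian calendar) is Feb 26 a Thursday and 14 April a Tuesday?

8

Check each year's weekday for Feb 26 and 14 April:
  2060: Thu/Wed  2061: Sat/Thu  2062: Sun/Fri  2063: Mon/Sat  2064: Tue/Mon  2065: Thu/Tue ✓  2066: Fri/Wed  2067: Sat/Thu  2068: Sun/Sat  2069: Tue/Sun  2070: Wed/Mon  2071: Thu/Tue ✓  2072: Fri/Thu  2073: Sun/Fri  …(38 more)…  2112: Fri/Thu  2113: Sun/Fri  2114: Mon/Sat  2115: Tue/Sun  2116: Wed/Tue  2117: Fri/Wed  2118: Sat/Thu  2119: Sun/Fri  2120: Mon/Sun  2121: Wed/Mon  2122: Thu/Tue ✓  2123: Fri/Wed  2124: Sat/Fri  2125: Mon/Sat
Both conditions hold in: 2065, 2071, 2082, 2093, 2099, 2105, 2111, 2122 — 8.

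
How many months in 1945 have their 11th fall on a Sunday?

Check the 11th of each month of 1945: Jan 11: Thu, Feb 11: Sun, Mar 11: Sun, Apr 11: Wed, May 11: Fri, Jun 11: Mon, Jul 11: Wed, Aug 11: Sat, Sep 11: Tue, Oct 11: Thu, Nov 11: Sun, Dec 11: Tue.
Sunday occurs in February, March, November — 3 months.

3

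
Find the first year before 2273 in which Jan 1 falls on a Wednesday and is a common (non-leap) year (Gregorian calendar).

Jan 1 advances by 2 weekdays after a leap year and by 1 after a common year.
2273: Jan 1 is Wednesday.
2272: Monday (leap)
2271: Sunday
2270: Saturday
2269: Friday
2268: Wednesday (leap)
2267: Tuesday
2266: Monday
2265: Sunday
2264: Friday (leap)
2263: Thursday
2262: Wednesday
2262 begins on a Wednesday and is a common year.

2262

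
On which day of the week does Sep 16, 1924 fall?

January 1, 1924 is a Tuesday.
September 16 is day 260 of the year, i.e. 259 days after Jan 1.
259 mod 7 = 0, so advance 0 weekdays from Tuesday: Tuesday.

Tuesday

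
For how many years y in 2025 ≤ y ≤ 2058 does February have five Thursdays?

1

February has 28 days (29 in leap years); it has five Thursdays when Thursday falls among the first (month-length − 28) days — i.e. when February 1 is Thursday in a leap year (never in a common year).
February 1 by year: 2025:Sat 2026:Sun 2027:Mon 2028:Tue 2029:Thu 2030:Fri 2031:Sat 2032:Sun 2033:Tue 2034:Wed 2035:Thu 2036:Fri 2037:Sun 2038:Mon 2039:Tue …(4 more)… 2044:Mon 2045:Wed 2046:Thu 2047:Fri 2048:Sat 2049:Mon 2050:Tue 2051:Wed 2052:Thu✓ 2053:Sat 2054:Sun 2055:Mon 2056:Tue 2057:Thu 2058:Fri
Years with five Thursdays: 2052 → 1.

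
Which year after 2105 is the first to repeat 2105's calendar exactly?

2111

Two years share a calendar iff Jan 1 falls on the same weekday and both are leap or both are common. 2105: Jan 1 is Thursday, common year.
2106: Jan 1 Friday, common
2107: Jan 1 Saturday, common
2108: Jan 1 Sunday, leap
2109: Jan 1 Tuesday, common
2110: Jan 1 Wednesday, common
2111: Jan 1 Thursday, common
2111 matches on both conditions.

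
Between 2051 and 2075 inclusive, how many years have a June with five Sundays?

June has 30 days; it has five Sundays when Sunday falls among the first (month-length − 28) days — i.e. when June 1 is one of Sunday/Saturday.
June 1 by year: 2051:Thu 2052:Sat✓ 2053:Sun✓ 2054:Mon 2055:Tue 2056:Thu 2057:Fri 2058:Sat✓ 2059:Sun✓ 2060:Tue 2061:Wed 2062:Thu 2063:Fri 2064:Sun✓ 2065:Mon 2066:Tue 2067:Wed 2068:Fri 2069:Sat✓ 2070:Sun✓ 2071:Mon 2072:Wed 2073:Thu 2074:Fri 2075:Sat✓
Years with five Sundays: 2052, 2053, 2058, 2059, 2064, 2069, 2070, 2075 → 8.

8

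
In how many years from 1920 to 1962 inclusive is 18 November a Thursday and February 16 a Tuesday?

4

Check each year's weekday for 18 November and February 16:
  1920: Thu/Mon  1921: Fri/Wed  1922: Sat/Thu  1923: Sun/Fri  1924: Tue/Sat  1925: Wed/Mon  1926: Thu/Tue ✓  1927: Fri/Wed  1928: Sun/Thu  1929: Mon/Sat  1930: Tue/Sun  1931: Wed/Mon  1932: Fri/Tue  1933: Sat/Thu  …(15 more)…  1949: Fri/Wed  1950: Sat/Thu  1951: Sun/Fri  1952: Tue/Sat  1953: Wed/Mon  1954: Thu/Tue ✓  1955: Fri/Wed  1956: Sun/Thu  1957: Mon/Sat  1958: Tue/Sun  1959: Wed/Mon  1960: Fri/Tue  1961: Sat/Thu  1962: Sun/Fri
Both conditions hold in: 1926, 1937, 1943, 1954 — 4.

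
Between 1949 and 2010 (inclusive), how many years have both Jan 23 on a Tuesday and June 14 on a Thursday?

Check each year's weekday for Jan 23 and June 14:
  1949: Sun/Tue  1950: Mon/Wed  1951: Tue/Thu ✓  1952: Wed/Sat  1953: Fri/Sun  1954: Sat/Mon  1955: Sun/Tue  1956: Mon/Thu  1957: Wed/Fri  1958: Thu/Sat  1959: Fri/Sun  1960: Sat/Tue  1961: Mon/Wed  1962: Tue/Thu ✓  …(34 more)…  1997: Thu/Sat  1998: Fri/Sun  1999: Sat/Mon  2000: Sun/Wed  2001: Tue/Thu ✓  2002: Wed/Fri  2003: Thu/Sat  2004: Fri/Mon  2005: Sun/Tue  2006: Mon/Wed  2007: Tue/Thu ✓  2008: Wed/Sat  2009: Fri/Sun  2010: Sat/Mon
Both conditions hold in: 1951, 1962, 1973, 1979, 1990, 2001, 2007 — 7.

7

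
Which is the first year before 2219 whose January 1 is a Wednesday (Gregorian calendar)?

2217

Jan 1 advances by 2 weekdays after a leap year and by 1 after a common year.
2219: Jan 1 is Friday.
2218: Thursday
2217: Wednesday
2217 begins on a Wednesday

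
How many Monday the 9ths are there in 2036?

1

Check the 9th of each month of 2036: Jan 9: Wed, Feb 9: Sat, Mar 9: Sun, Apr 9: Wed, May 9: Fri, Jun 9: Mon, Jul 9: Wed, Aug 9: Sat, Sep 9: Tue, Oct 9: Thu, Nov 9: Sun, Dec 9: Tue.
Monday occurs in June — 1 month.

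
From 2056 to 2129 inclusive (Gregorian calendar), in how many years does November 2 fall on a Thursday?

10

Track November 2's weekday year by year (advancing +1, or +2 across a Feb 29):
  2056: Thu ✓  2057: Fri (+1)  2058: Sat (+1)  2059: Sun (+1)  2060: Tue (+2)
  2061: Wed (+1)  2062: Thu (+1) ✓  2063: Fri (+1)  2064: Sun (+2)  2065: Mon (+1)
  2066: Tue (+1)  2067: Wed (+1)  2068: Fri (+2)  2069: Sat (+1)  … (46 more years) …
  2116: Mon (+2)  2117: Tue (+1)  2118: Wed (+1)  2119: Thu (+1) ✓  2120: Sat (+2)
  2121: Sun (+1)  2122: Mon (+1)  2123: Tue (+1)  2124: Thu (+2) ✓  2125: Fri (+1)
  2126: Sat (+1)  2127: Sun (+1)  2128: Tue (+2)  2129: Wed (+1)
Thursday years: 2056, 2062, 2073, 2079, 2084, 2090, 2102, 2113, 2119, 2124 — 10 in total.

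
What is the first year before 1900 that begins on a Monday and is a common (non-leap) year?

1894

Jan 1 advances by 2 weekdays after a leap year and by 1 after a common year.
1900: Jan 1 is Monday.
1899: Sunday
1898: Saturday
1897: Friday
1896: Wednesday (leap)
1895: Tuesday
1894: Monday
1894 begins on a Monday and is a common year.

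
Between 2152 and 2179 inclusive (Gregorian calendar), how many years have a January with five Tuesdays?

January has 31 days; it has five Tuesdays when Tuesday falls among the first (month-length − 28) days — i.e. when January 1 is one of Tuesday/Monday/Sunday.
January 1 by year: 2152:Sat 2153:Mon✓ 2154:Tue✓ 2155:Wed 2156:Thu 2157:Sat 2158:Sun✓ 2159:Mon✓ 2160:Tue✓ 2161:Thu 2162:Fri 2163:Sat 2164:Sun✓ 2165:Tue✓ 2166:Wed 2167:Thu 2168:Fri 2169:Sun✓ 2170:Mon✓ 2171:Tue✓ 2172:Wed 2173:Fri 2174:Sat 2175:Sun✓ 2176:Mon✓ 2177:Wed 2178:Thu 2179:Fri
Years with five Tuesdays: 2153, 2154, 2158, 2159, 2160, 2164, 2165, 2169, 2170, 2171, 2175, 2176 → 12.

12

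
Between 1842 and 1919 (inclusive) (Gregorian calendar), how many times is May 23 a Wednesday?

Track May 23's weekday year by year (advancing +1, or +2 across a Feb 29):
  1842: Mon  1843: Tue (+1)  1844: Thu (+2)  1845: Fri (+1)  1846: Sat (+1)
  1847: Sun (+1)  1848: Tue (+2)  1849: Wed (+1) ✓  1850: Thu (+1)  1851: Fri (+1)
  1852: Sun (+2)  1853: Mon (+1)  1854: Tue (+1)  1855: Wed (+1) ✓  … (50 more years) …
  1906: Wed (+1) ✓  1907: Thu (+1)  1908: Sat (+2)  1909: Sun (+1)  1910: Mon (+1)
  1911: Tue (+1)  1912: Thu (+2)  1913: Fri (+1)  1914: Sat (+1)  1915: Sun (+1)
  1916: Tue (+2)  1917: Wed (+1) ✓  1918: Thu (+1)  1919: Fri (+1)
Wednesday years: 1849, 1855, 1860, 1866, 1877, 1883, 1888, 1894, 1900, 1906, 1917 — 11 in total.

11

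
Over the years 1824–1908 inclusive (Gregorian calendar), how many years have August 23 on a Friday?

Track August 23's weekday year by year (advancing +1, or +2 across a Feb 29):
  1824: Mon  1825: Tue (+1)  1826: Wed (+1)  1827: Thu (+1)  1828: Sat (+2)
  1829: Sun (+1)  1830: Mon (+1)  1831: Tue (+1)  1832: Thu (+2)  1833: Fri (+1) ✓
  1834: Sat (+1)  1835: Sun (+1)  1836: Tue (+2)  1837: Wed (+1)  … (57 more years) …
  1895: Fri (+1) ✓  1896: Sun (+2)  1897: Mon (+1)  1898: Tue (+1)  1899: Wed (+1)
  1900: Thu (+1)  1901: Fri (+1) ✓  1902: Sat (+1)  1903: Sun (+1)  1904: Tue (+2)
  1905: Wed (+1)  1906: Thu (+1)  1907: Fri (+1) ✓  1908: Sun (+2)
Friday years: 1833, 1839, 1844, 1850, 1861, 1867, 1872, 1878, 1889, 1895, 1901, 1907 — 12 in total.

12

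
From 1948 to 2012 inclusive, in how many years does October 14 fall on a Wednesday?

9

Track October 14's weekday year by year (advancing +1, or +2 across a Feb 29):
  1948: Thu  1949: Fri (+1)  1950: Sat (+1)  1951: Sun (+1)  1952: Tue (+2)
  1953: Wed (+1) ✓  1954: Thu (+1)  1955: Fri (+1)  1956: Sun (+2)  1957: Mon (+1)
  1958: Tue (+1)  1959: Wed (+1) ✓  1960: Fri (+2)  1961: Sat (+1)  … (37 more years) …
  1999: Thu (+1)  2000: Sat (+2)  2001: Sun (+1)  2002: Mon (+1)  2003: Tue (+1)
  2004: Thu (+2)  2005: Fri (+1)  2006: Sat (+1)  2007: Sun (+1)  2008: Tue (+2)
  2009: Wed (+1) ✓  2010: Thu (+1)  2011: Fri (+1)  2012: Sun (+2)
Wednesday years: 1953, 1959, 1964, 1970, 1981, 1987, 1992, 1998, 2009 — 9 in total.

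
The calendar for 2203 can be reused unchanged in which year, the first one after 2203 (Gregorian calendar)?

Two years share a calendar iff Jan 1 falls on the same weekday and both are leap or both are common. 2203: Jan 1 is Saturday, common year.
2204: Jan 1 Sunday, leap
2205: Jan 1 Tuesday, common
2206: Jan 1 Wednesday, common
2207: Jan 1 Thursday, common
2208: Jan 1 Friday, leap
2209: Jan 1 Sunday, common
2210: Jan 1 Monday, common
2211: Jan 1 Tuesday, common
2212: Jan 1 Wednesday, leap
2213: Jan 1 Friday, common
2214: Jan 1 Saturday, common
2214 matches on both conditions.

2214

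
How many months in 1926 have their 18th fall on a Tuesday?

1

Check the 18th of each month of 1926: Jan 18: Mon, Feb 18: Thu, Mar 18: Thu, Apr 18: Sun, May 18: Tue, Jun 18: Fri, Jul 18: Sun, Aug 18: Wed, Sep 18: Sat, Oct 18: Mon, Nov 18: Thu, Dec 18: Sat.
Tuesday occurs in May — 1 month.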